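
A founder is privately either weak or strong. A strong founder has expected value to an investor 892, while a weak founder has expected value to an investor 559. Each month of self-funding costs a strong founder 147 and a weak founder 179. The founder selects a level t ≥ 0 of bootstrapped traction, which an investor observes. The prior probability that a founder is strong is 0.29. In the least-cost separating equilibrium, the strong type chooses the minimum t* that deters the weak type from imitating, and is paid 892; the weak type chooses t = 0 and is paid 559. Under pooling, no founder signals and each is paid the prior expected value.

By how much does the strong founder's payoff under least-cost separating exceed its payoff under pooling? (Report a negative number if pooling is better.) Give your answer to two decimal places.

Least-cost separating signal: t* solves 559 = 892 − 179·t*, so t* = (892 − 559)/179 ≈ 1.8603.
Strong type's separating payoff: 892 − 147 × t* = 892 − 147 × (892 − 559)/179 = 892 − 48951/179 ≈ 618.5307.
Pooling payoff: 0.29 × 892 + 0.71 × 559 = 655.57.
Difference: 618.5307 − 655.57 = -37.0393, i.e. -37.04 to two decimal places.
The strong type would prefer the pooling outcome.

-37.04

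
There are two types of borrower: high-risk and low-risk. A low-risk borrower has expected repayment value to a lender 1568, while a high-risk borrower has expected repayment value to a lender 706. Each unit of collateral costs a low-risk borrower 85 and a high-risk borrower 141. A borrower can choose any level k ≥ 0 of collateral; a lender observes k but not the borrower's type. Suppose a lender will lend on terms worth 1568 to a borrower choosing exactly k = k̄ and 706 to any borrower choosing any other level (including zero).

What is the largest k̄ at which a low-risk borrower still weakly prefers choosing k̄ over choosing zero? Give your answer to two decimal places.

10.14

Choosing k̄ yields the low-risk type 1568 − 85·k̄; choosing zero yields 706.
The low-risk type is indifferent at 1568 − 85·k̄ = 706, i.e. k̄ = (1568 − 706) / 85 ≈ 10.14.
For any k̄ above 10.14 the low-risk type would rather pool at zero, so separation collapses.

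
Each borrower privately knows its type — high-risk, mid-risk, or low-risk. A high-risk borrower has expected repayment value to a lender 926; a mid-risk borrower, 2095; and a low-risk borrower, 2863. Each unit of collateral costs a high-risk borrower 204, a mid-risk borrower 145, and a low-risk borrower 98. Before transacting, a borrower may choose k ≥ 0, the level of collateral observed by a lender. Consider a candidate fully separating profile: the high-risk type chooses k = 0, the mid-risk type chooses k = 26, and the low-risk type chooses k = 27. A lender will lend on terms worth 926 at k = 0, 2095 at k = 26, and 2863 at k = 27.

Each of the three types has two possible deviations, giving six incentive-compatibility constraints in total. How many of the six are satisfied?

Mid-risk (own payoff 2095 − 145×26 = -1675): to k=0 gives 926 → profitable ✗; to k=27 gives 2863 − 145×27 = -1052 → profitable ✗.
Low-risk (own payoff 2863 − 98×27 = 217): to k=0 gives 926 → profitable ✗; to k=26 gives 2095 − 98×26 = -453 → no gain ✓.
High-risk (own payoff 926): to k=26 gives 2095 − 204×26 = -3209 → no gain ✓; to k=27 gives 2863 − 204×27 = -2645 → no gain ✓.
3 of the 6 constraints hold; not an equilibrium.

3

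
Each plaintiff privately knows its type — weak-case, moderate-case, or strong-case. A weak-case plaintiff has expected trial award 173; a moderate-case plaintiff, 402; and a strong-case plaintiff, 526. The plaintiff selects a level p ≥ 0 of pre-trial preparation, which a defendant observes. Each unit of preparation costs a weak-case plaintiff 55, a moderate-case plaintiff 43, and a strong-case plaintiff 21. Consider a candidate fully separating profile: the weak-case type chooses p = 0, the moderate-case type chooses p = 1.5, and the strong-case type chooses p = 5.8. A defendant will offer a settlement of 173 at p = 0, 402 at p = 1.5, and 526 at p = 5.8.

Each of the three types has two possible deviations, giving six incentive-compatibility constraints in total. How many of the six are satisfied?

Moderate-case (own payoff 402 − 43×1.5 = 337.5): to p=0 gives 173 → no gain ✓; to p=5.8 gives 526 − 43×5.8 = 276.6 → no gain ✓.
Weak-case (own payoff 173): to p=1.5 gives 402 − 55×1.5 = 319.5 → profitable ✗; to p=5.8 gives 526 − 55×5.8 = 207 → profitable ✗.
Strong-case (own payoff 526 − 21×5.8 = 404.2): to p=0 gives 173 → no gain ✓; to p=1.5 gives 402 − 21×1.5 = 370.5 → no gain ✓.
4 of the 6 constraints hold; not an equilibrium.

4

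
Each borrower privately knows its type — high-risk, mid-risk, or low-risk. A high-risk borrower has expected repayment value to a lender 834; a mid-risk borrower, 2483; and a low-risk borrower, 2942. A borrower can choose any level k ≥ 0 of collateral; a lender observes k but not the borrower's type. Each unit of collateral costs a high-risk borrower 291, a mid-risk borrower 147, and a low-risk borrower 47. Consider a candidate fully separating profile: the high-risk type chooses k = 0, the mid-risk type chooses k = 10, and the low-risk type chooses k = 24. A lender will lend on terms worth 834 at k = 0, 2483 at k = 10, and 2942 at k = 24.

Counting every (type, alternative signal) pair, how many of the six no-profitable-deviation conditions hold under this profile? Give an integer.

High-risk (own payoff 834): to k=10 gives 2483 − 291×10 = -427 → no gain ✓; to k=24 gives 2942 − 291×24 = -4042 → no gain ✓.
Mid-risk (own payoff 2483 − 147×10 = 1013): to k=0 gives 834 → no gain ✓; to k=24 gives 2942 − 147×24 = -586 → no gain ✓.
Low-risk (own payoff 2942 − 47×24 = 1814): to k=0 gives 834 → no gain ✓; to k=10 gives 2483 − 47×10 = 2013 → profitable ✗.
5 of the 6 constraints hold; not an equilibrium.

5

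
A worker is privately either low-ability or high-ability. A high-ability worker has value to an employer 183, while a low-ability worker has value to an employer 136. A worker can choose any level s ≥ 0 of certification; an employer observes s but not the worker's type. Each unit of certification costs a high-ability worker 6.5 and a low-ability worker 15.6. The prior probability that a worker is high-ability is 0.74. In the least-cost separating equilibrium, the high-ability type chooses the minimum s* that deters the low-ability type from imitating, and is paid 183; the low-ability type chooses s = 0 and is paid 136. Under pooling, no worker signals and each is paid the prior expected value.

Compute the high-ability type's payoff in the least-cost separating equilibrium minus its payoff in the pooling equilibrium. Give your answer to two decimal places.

Least-cost separating signal: s* solves 136 = 183 − 15.6·s*, so s* = (183 − 136)/15.6 ≈ 3.0128.
High-ability type's separating payoff: 183 − 6.5 × s* = 183 − 6.5 × (183 − 136)/15.6 = 183 − 305.5/15.6 ≈ 163.4167.
Pooling payoff: 0.74 × 183 + 0.26 × 136 = 170.78.
Difference: 163.4167 − 170.78 = -7.3633, i.e. -7.36 to two decimal places.
The high-ability type would prefer the pooling outcome.

-7.36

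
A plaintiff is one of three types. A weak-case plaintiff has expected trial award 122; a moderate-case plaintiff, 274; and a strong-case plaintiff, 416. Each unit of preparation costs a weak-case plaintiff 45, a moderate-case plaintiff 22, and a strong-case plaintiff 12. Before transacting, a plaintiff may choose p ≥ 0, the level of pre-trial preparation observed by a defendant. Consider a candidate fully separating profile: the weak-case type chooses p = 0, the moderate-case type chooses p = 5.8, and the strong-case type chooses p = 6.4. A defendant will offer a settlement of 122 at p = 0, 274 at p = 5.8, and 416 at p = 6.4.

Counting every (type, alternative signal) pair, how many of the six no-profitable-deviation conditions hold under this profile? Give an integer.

Weak-case (own payoff 122): to p=5.8 gives 274 − 45×5.8 = 13 → no gain ✓; to p=6.4 gives 416 − 45×6.4 = 128 → profitable ✗.
Moderate-case (own payoff 274 − 22×5.8 = 146.4): to p=0 gives 122 → no gain ✓; to p=6.4 gives 416 − 22×6.4 = 275.2 → profitable ✗.
Strong-case (own payoff 416 − 12×6.4 = 339.2): to p=0 gives 122 → no gain ✓; to p=5.8 gives 274 − 12×5.8 = 204.4 → no gain ✓.
4 of the 6 constraints hold; not an equilibrium.

4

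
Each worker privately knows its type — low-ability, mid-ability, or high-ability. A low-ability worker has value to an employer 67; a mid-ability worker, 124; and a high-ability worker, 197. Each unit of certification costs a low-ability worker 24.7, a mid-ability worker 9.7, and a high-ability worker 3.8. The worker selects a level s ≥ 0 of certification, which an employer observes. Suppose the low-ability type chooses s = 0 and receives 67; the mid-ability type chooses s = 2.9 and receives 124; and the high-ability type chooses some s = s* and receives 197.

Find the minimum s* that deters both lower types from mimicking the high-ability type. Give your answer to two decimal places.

Low-ability type (on-path payoff 67) won't mimic when 67 ≥ 197 − 24.7·s*, i.e. s* ≥ 5.26.
Mid-ability type (on-path payoff 124 − 9.7×2.9 = 95.87) won't mimic when 95.87 ≥ 197 − 9.7·s*, i.e. s* ≥ 10.43.
Both must hold, so s* = max(5.26, 10.43) = 10.43. The mid-ability type's constraint binds.

10.43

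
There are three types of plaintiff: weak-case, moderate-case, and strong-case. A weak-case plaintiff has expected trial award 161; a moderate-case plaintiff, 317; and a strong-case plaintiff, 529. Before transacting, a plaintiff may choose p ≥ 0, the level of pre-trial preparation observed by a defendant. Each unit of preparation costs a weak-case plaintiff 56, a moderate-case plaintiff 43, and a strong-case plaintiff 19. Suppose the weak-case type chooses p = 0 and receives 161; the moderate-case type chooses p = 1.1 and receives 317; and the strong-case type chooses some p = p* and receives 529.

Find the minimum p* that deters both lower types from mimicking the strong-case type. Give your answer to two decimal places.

Weak-case type (on-path payoff 161) won't mimic when 161 ≥ 529 − 56·p*, i.e. p* ≥ 6.57.
Moderate-case type (on-path payoff 317 − 43×1.1 = 269.7) won't mimic when 269.7 ≥ 529 − 43·p*, i.e. p* ≥ 6.03.
Both must hold, so p* = max(6.57, 6.03) = 6.57. The weak-case type's constraint binds.

6.57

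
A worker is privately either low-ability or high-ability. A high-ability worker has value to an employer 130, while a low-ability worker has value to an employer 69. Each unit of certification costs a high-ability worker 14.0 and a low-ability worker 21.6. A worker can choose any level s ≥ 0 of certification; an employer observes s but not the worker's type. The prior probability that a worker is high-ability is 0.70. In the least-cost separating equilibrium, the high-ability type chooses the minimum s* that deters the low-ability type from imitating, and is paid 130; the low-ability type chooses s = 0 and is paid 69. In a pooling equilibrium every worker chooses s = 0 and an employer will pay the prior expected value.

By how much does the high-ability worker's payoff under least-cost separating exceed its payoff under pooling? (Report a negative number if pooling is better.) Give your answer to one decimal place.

Least-cost separating signal: s* solves 69 = 130 − 21.6·s*, so s* = (130 − 69)/21.6 ≈ 2.8241.
High-ability type's separating payoff: 130 − 14.0 × s* = 130 − 14.0 × (130 − 69)/21.6 = 130 − 854/21.6 ≈ 90.463.
Pooling payoff: 0.70 × 130 + 0.30 × 69 = 111.7.
Difference: 90.463 − 111.7 = -21.237, i.e. -21.2 to one decimal place.
The high-ability type would prefer the pooling outcome.

-21.2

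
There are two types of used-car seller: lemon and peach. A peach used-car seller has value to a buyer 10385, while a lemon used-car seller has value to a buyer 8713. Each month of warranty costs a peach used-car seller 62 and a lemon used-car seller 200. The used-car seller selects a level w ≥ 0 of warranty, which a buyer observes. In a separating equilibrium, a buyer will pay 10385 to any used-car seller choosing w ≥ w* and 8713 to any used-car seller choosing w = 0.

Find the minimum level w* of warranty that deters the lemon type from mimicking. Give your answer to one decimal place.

8.4

A lemon used-car seller choosing w = 0 receives 8713.
Imitating at w* instead would pay 10385 at cost 200·w*, netting 10385 − 200·w*.
Indifference: 8713 = 10385 − 200·w*, so w* = (10385 − 8713) / 200 ≈ 8.4.
This is the lemon type's binding incentive-compatibility constraint; any w ≥ 8.4 sustains separation on that side.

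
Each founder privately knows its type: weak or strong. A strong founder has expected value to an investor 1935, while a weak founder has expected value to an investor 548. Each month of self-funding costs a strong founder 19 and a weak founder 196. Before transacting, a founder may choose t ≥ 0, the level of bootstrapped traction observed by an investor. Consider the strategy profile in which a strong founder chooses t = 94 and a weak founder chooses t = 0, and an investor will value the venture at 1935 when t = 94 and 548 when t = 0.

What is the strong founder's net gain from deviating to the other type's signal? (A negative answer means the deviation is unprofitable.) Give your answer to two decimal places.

Playing t = 94 the strong founder receives 1935 − 19 × 94 = 149.
Deviating to t = 0 yields 548 instead.
Gain from deviating: 548 − 149 = 399.00.
The gain is positive, so the strong type's incentive-compatibility constraint is violated — this profile is not a separating equilibrium.

399.00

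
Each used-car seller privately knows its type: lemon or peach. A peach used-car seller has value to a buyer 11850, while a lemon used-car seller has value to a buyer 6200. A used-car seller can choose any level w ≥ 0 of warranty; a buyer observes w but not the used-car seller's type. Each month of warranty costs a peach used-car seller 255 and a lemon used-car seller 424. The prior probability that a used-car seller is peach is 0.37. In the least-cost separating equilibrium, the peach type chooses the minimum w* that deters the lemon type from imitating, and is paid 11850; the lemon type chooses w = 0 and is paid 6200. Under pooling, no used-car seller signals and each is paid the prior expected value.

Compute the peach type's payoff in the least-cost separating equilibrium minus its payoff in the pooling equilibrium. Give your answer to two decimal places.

Least-cost separating signal: w* solves 6200 = 11850 − 424·w*, so w* = (11850 − 6200)/424 ≈ 13.3255.
Peach type's separating payoff: 11850 − 255 × w* = 11850 − 255 × (11850 − 6200)/424 = 11850 − 1440750/424 ≈ 8452.0047.
Pooling payoff: 0.37 × 11850 + 0.63 × 6200 = 8290.5.
Difference: 8452.0047 − 8290.5 = 161.5047, i.e. 161.50 to two decimal places.
The peach type prefers to separate.

161.50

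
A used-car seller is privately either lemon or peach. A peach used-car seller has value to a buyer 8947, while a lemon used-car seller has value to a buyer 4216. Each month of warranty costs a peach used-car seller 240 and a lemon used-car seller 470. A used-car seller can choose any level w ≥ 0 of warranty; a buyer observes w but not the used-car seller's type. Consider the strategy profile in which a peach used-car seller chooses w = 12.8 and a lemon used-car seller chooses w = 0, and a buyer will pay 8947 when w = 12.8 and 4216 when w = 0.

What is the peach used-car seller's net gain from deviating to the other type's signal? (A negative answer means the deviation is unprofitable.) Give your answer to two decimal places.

-1659.00

Playing w = 12.8 the peach used-car seller receives 8947 − 240 × 12.8 = 5875.
Deviating to w = 0 yields 4216 instead.
Gain from deviating: 4216 − 5875 = -1659.00.
The gain is negative, so the peach type's incentive-compatibility constraint is satisfied.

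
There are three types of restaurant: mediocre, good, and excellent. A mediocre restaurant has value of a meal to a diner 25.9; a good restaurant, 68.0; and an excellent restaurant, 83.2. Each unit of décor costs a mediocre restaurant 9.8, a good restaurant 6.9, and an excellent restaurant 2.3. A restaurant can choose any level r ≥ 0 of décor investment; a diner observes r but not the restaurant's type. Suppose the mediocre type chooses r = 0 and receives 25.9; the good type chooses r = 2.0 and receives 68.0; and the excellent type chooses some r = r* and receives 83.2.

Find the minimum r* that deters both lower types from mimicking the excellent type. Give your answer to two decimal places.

Good type (on-path payoff 68.0 − 6.9×2.0 = 54.2) won't mimic when 54.2 ≥ 83.2 − 6.9·r*, i.e. r* ≥ 4.20.
Mediocre type (on-path payoff 25.9) won't mimic when 25.9 ≥ 83.2 − 9.8·r*, i.e. r* ≥ 5.85.
Both must hold, so r* = max(5.85, 4.20) = 5.85. The mediocre type's constraint binds.

5.85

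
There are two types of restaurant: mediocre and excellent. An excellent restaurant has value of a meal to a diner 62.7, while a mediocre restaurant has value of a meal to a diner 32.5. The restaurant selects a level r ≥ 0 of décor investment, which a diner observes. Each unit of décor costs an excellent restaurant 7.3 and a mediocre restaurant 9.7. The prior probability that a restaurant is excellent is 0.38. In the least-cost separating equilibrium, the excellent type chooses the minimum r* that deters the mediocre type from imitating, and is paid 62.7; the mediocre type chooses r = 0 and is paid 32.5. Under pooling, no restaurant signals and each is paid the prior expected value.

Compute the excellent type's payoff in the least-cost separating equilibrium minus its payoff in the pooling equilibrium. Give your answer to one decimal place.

-4.0

Least-cost separating signal: r* solves 32.5 = 62.7 − 9.7·r*, so r* = (62.7 − 32.5)/9.7 ≈ 3.1134.
Excellent type's separating payoff: 62.7 − 7.3 × r* = 62.7 − 7.3 × (62.7 − 32.5)/9.7 = 62.7 − 220.46/9.7 ≈ 39.972.
Pooling payoff: 0.38 × 62.7 + 0.62 × 32.5 = 43.976.
Difference: 39.972 − 43.976 = -4.004, i.e. -4.0 to one decimal place.
The excellent type would prefer the pooling outcome.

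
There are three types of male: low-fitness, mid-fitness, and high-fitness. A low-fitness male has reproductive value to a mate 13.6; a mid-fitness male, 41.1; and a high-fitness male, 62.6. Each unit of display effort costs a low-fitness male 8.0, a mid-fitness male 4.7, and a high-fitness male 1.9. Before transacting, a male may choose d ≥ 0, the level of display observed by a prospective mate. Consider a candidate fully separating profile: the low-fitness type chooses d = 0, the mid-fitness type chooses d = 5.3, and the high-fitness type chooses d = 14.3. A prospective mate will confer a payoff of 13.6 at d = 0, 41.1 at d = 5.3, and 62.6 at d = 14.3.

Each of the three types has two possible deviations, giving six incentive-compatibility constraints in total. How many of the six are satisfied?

6

High-fitness (own payoff 62.6 − 1.9×14.3 = 35.43): to d=0 gives 13.6 → no gain ✓; to d=5.3 gives 41.1 − 1.9×5.3 = 31.03 → no gain ✓.
Mid-fitness (own payoff 41.1 − 4.7×5.3 = 16.19): to d=0 gives 13.6 → no gain ✓; to d=14.3 gives 62.6 − 4.7×14.3 = -4.61 → no gain ✓.
Low-fitness (own payoff 13.6): to d=5.3 gives 41.1 − 8.0×5.3 = -1.3 → no gain ✓; to d=14.3 gives 62.6 − 8.0×14.3 = -51.8 → no gain ✓.
6 of the 6 constraints hold; this profile is a separating equilibrium.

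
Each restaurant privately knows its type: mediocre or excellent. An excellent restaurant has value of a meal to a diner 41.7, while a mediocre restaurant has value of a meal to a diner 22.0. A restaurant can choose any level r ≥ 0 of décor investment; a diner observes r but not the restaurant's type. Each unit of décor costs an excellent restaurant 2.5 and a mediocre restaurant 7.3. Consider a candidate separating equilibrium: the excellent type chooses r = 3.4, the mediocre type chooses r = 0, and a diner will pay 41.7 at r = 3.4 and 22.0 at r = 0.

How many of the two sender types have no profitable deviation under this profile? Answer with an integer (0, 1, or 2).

Mediocre type: stay at 0 → 22.0; mimic → 41.7 − 7.3 × 3.4 = 16.88. IC holds (22.0 ≥ 16.88).
Excellent type: signal → 41.7 − 2.5 × 3.4 = 33.2; deviate to 0 → 22.0. IC holds (33.2 ≥ 22.0).
2 of 2 constraints hold, so this is a separating equilibrium.

2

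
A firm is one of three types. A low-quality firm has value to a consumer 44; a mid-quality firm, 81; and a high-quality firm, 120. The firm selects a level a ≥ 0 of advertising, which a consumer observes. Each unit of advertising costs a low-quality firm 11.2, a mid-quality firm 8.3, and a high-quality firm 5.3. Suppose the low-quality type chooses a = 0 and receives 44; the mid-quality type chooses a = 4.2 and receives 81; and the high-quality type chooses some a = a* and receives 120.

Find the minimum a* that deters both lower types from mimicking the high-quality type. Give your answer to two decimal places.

8.90

Mid-quality type (on-path payoff 81 − 8.3×4.2 = 46.14) won't mimic when 46.14 ≥ 120 − 8.3·a*, i.e. a* ≥ 8.90.
Low-quality type (on-path payoff 44) won't mimic when 44 ≥ 120 − 11.2·a*, i.e. a* ≥ 6.79.
Both must hold, so a* = max(6.79, 8.90) = 8.90. The mid-quality type's constraint binds.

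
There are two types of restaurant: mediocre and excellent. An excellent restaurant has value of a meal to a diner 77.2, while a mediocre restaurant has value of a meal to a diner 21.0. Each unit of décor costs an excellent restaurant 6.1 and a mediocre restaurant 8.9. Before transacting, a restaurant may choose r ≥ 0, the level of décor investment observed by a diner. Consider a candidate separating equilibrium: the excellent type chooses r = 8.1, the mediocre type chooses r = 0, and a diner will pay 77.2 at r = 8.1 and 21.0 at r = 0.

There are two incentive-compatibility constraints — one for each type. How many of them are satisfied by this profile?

Mediocre type: stay at 0 → 21.0; mimic → 77.2 − 8.9 × 8.1 = 5.11. IC holds (21.0 ≥ 5.11).
Excellent type: signal → 77.2 − 6.1 × 8.1 = 27.79; deviate to 0 → 21.0. IC holds (27.79 ≥ 21.0).
2 of 2 constraints hold, so this is a separating equilibrium.

2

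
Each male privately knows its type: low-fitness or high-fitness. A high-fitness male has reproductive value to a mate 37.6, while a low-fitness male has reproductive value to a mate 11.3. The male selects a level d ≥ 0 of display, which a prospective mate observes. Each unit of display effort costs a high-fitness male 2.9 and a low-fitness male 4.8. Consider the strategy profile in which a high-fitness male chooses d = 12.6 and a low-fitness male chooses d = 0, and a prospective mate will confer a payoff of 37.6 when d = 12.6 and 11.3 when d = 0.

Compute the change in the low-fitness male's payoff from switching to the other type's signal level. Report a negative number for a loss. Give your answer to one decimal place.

-34.2

Playing d = 0 the low-fitness male receives 11.3.
Deviating to d = 12.6 brings payment 37.6 at cost 4.8 × 12.6 = 60.48, netting -22.88.
Gain from deviating: -22.88 − 11.3 = -34.18, i.e. -34.2 to one decimal place.
The gain is negative, so the low-fitness type's incentive-compatibility constraint is satisfied.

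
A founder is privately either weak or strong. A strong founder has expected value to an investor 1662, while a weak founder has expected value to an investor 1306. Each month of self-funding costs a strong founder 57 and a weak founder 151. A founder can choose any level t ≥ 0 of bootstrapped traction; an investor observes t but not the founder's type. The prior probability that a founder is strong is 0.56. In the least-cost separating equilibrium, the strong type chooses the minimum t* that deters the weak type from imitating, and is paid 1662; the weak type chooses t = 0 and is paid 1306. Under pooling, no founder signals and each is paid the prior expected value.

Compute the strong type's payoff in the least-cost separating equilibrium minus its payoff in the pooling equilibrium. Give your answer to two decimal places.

Least-cost separating signal: t* solves 1306 = 1662 − 151·t*, so t* = (1662 − 1306)/151 ≈ 2.3576.
Strong type's separating payoff: 1662 − 57 × t* = 1662 − 57 × (1662 − 1306)/151 = 1662 − 20292/151 ≈ 1527.6159.
Pooling payoff: 0.56 × 1662 + 0.44 × 1306 = 1505.36.
Difference: 1527.6159 − 1505.36 = 22.2559, i.e. 22.26 to two decimal places.
The strong type prefers to separate.

22.26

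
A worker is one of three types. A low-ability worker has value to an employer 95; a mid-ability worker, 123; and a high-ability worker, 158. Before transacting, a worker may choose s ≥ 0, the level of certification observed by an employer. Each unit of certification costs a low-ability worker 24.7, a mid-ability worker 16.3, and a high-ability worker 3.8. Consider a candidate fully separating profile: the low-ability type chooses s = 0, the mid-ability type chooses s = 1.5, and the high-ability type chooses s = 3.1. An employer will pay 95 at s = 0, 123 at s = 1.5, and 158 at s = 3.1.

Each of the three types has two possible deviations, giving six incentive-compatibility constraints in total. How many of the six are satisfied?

Mid-ability (own payoff 123 − 16.3×1.5 = 98.55): to s=0 gives 95 → no gain ✓; to s=3.1 gives 158 − 16.3×3.1 = 107.47 → profitable ✗.
Low-ability (own payoff 95): to s=1.5 gives 123 − 24.7×1.5 = 85.95 → no gain ✓; to s=3.1 gives 158 − 24.7×3.1 = 81.43 → no gain ✓.
High-ability (own payoff 158 − 3.8×3.1 = 146.22): to s=0 gives 95 → no gain ✓; to s=1.5 gives 123 − 3.8×1.5 = 117.3 → no gain ✓.
5 of the 6 constraints hold; not an equilibrium.

5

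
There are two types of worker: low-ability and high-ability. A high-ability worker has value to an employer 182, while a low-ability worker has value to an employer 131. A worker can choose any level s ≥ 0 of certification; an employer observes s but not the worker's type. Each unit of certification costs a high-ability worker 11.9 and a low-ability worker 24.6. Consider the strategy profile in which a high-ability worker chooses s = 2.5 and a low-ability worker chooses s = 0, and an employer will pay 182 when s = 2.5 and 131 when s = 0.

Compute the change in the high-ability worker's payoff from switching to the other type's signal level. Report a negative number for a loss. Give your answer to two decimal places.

Playing s = 2.5 the high-ability worker receives 182 − 11.9 × 2.5 = 152.25.
Deviating to s = 0 yields 131 instead.
Gain from deviating: 131 − 152.25 = -21.25.
The gain is negative, so the high-ability type's incentive-compatibility constraint is satisfied.

-21.25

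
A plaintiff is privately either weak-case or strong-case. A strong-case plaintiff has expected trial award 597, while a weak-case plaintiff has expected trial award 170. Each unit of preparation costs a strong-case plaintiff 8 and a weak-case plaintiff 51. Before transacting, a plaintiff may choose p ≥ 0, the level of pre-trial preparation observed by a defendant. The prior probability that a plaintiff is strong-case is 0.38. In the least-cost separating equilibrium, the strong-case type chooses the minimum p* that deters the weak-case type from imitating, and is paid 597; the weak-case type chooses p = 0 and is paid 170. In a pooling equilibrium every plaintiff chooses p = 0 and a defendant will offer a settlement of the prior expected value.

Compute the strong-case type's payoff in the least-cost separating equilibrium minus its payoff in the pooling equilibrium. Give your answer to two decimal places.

197.76

Least-cost separating signal: p* solves 170 = 597 − 51·p*, so p* = (597 − 170)/51 ≈ 8.3725.
Strong-case type's separating payoff: 597 − 8 × p* = 597 − 8 × (597 − 170)/51 = 597 − 3416/51 ≈ 530.0196.
Pooling payoff: 0.38 × 597 + 0.62 × 170 = 332.26.
Difference: 530.0196 − 332.26 = 197.7596, i.e. 197.76 to two decimal places.
The strong-case type prefers to separate.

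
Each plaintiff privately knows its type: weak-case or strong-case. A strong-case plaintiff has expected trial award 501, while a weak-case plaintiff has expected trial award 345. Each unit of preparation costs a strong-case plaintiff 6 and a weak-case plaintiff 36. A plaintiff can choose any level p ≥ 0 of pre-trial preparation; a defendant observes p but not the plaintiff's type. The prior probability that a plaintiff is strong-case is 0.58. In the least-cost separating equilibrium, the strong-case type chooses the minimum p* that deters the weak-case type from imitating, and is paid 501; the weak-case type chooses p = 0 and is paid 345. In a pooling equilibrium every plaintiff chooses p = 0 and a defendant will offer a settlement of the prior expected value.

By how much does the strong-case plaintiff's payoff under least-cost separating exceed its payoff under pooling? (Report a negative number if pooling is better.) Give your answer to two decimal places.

Least-cost separating signal: p* solves 345 = 501 − 36·p*, so p* = (501 − 345)/36 ≈ 4.3333.
Strong-case type's separating payoff: 501 − 6 × p* = 501 − 6 × (501 − 345)/36 = 501 − 936/36 = 475.
Pooling payoff: 0.58 × 501 + 0.42 × 345 = 435.48.
Difference: 475 − 435.48 = 39.52.
The strong-case type prefers to separate.

39.52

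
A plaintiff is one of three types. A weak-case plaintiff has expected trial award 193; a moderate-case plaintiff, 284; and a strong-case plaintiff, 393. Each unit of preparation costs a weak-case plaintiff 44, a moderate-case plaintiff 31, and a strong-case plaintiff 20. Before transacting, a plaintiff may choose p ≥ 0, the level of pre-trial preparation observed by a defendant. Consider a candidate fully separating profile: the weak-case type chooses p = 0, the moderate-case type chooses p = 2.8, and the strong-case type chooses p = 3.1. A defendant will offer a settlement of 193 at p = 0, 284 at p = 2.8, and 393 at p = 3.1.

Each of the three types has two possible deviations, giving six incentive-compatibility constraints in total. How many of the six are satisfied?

Strong-case (own payoff 393 − 20×3.1 = 331): to p=0 gives 193 → no gain ✓; to p=2.8 gives 284 − 20×2.8 = 228 → no gain ✓.
Weak-case (own payoff 193): to p=2.8 gives 284 − 44×2.8 = 160.8 → no gain ✓; to p=3.1 gives 393 − 44×3.1 = 256.6 → profitable ✗.
Moderate-case (own payoff 284 − 31×2.8 = 197.2): to p=0 gives 193 → no gain ✓; to p=3.1 gives 393 − 31×3.1 = 296.9 → profitable ✗.
4 of the 6 constraints hold; not an equilibrium.

4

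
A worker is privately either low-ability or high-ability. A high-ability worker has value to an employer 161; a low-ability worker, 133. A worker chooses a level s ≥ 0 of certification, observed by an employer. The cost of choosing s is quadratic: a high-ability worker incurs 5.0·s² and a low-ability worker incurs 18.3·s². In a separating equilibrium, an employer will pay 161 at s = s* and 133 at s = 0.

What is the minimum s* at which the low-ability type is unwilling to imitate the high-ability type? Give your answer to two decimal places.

1.24

The low-ability type at s = 0 receives 133; imitating at s* yields 161 − 18.3·s*².
Indifference: 133 = 161 − 18.3·s*², so s*² = (161 − 133) / 18.3 ≈ 1.5301.
s* = √1.5301 ≈ 1.24.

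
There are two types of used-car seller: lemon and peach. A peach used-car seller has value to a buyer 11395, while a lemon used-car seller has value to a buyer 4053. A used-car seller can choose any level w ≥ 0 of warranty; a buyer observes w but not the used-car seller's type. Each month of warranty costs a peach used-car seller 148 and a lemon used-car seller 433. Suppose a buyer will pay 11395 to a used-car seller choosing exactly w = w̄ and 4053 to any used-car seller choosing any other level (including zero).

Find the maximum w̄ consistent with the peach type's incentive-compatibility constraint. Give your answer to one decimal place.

Choosing w̄ yields the peach type 11395 − 148·w̄; choosing zero yields 4053.
The peach type is indifferent at 11395 − 148·w̄ = 4053, i.e. w̄ = (11395 − 4053) / 148 ≈ 49.6.
For any w̄ above 49.6 the peach type would rather pool at zero, so separation collapses.

49.6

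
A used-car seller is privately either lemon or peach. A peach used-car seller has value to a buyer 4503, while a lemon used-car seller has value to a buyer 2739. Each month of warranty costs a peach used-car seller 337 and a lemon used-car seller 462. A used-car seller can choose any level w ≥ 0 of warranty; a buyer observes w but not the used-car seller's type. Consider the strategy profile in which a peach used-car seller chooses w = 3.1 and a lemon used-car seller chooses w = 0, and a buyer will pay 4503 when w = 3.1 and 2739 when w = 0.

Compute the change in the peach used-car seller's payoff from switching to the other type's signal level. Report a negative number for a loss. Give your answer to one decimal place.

-719.3

Playing w = 3.1 the peach used-car seller receives 4503 − 337 × 3.1 = 3458.3.
Deviating to w = 0 yields 2739 instead.
Gain from deviating: 2739 − 3458.3 = -719.3.
The gain is negative, so the peach type's incentive-compatibility constraint is satisfied.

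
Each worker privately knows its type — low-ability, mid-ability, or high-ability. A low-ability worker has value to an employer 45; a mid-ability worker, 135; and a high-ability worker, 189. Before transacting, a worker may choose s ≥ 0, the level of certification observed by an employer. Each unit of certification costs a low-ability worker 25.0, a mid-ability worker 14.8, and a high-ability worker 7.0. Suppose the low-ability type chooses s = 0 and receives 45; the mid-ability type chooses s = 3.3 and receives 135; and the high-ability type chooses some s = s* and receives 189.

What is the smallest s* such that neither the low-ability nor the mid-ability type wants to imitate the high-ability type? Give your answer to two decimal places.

Low-ability type (on-path payoff 45) won't mimic when 45 ≥ 189 − 25.0·s*, i.e. s* ≥ 5.76.
Mid-ability type (on-path payoff 135 − 14.8×3.3 = 86.16) won't mimic when 86.16 ≥ 189 − 14.8·s*, i.e. s* ≥ 6.95.
Both must hold, so s* = max(5.76, 6.95) = 6.95. The mid-ability type's constraint binds.

6.95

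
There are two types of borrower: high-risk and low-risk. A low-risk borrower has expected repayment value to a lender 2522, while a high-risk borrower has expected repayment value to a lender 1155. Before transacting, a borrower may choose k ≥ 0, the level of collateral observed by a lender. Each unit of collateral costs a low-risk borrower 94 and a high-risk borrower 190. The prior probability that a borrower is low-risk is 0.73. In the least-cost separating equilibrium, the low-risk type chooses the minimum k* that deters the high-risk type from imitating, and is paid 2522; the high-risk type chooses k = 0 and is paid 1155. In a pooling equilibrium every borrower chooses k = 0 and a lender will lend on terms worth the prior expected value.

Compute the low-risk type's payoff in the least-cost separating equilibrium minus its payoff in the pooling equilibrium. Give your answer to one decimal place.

-307.2

Least-cost separating signal: k* solves 1155 = 2522 − 190·k*, so k* = (2522 − 1155)/190 ≈ 7.1947.
Low-risk type's separating payoff: 2522 − 94 × k* = 2522 − 94 × (2522 − 1155)/190 = 2522 − 128498/190 ≈ 1845.695.
Pooling payoff: 0.73 × 2522 + 0.27 × 1155 = 2152.91.
Difference: 1845.695 − 2152.91 = -307.215, i.e. -307.2 to one decimal place.
The low-risk type would prefer the pooling outcome.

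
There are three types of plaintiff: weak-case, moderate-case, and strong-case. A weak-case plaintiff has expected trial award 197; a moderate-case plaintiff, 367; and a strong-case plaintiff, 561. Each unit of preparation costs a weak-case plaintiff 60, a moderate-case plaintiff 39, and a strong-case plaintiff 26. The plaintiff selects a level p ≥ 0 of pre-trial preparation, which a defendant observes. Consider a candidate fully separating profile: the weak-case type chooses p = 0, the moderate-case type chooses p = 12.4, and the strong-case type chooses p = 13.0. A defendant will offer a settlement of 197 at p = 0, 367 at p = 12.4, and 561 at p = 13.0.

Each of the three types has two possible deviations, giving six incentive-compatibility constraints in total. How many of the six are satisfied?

4

Moderate-case (own payoff 367 − 39×12.4 = -116.6): to p=0 gives 197 → profitable ✗; to p=13.0 gives 561 − 39×13.0 = 54 → profitable ✗.
Weak-case (own payoff 197): to p=12.4 gives 367 − 60×12.4 = -377 → no gain ✓; to p=13.0 gives 561 − 60×13.0 = -219 → no gain ✓.
Strong-case (own payoff 561 − 26×13.0 = 223): to p=0 gives 197 → no gain ✓; to p=12.4 gives 367 − 26×12.4 = 44.6 → no gain ✓.
4 of the 6 constraints hold; not an equilibrium.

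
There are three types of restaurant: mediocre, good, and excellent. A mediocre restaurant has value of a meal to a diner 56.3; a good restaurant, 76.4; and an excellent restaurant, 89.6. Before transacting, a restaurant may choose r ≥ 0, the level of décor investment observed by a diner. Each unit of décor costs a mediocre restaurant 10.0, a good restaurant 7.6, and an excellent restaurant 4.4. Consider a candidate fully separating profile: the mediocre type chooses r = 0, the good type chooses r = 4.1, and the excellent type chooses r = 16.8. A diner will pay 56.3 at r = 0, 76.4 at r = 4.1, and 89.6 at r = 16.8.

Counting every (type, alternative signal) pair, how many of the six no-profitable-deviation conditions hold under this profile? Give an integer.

Mediocre (own payoff 56.3): to r=4.1 gives 76.4 − 10.0×4.1 = 35.4 → no gain ✓; to r=16.8 gives 89.6 − 10.0×16.8 = -78.4 → no gain ✓.
Excellent (own payoff 89.6 − 4.4×16.8 = 15.68): to r=0 gives 56.3 → profitable ✗; to r=4.1 gives 76.4 − 4.4×4.1 = 58.36 → profitable ✗.
Good (own payoff 76.4 − 7.6×4.1 = 45.24): to r=0 gives 56.3 → profitable ✗; to r=16.8 gives 89.6 − 7.6×16.8 = -38.08 → no gain ✓.
3 of the 6 constraints hold; not an equilibrium.

3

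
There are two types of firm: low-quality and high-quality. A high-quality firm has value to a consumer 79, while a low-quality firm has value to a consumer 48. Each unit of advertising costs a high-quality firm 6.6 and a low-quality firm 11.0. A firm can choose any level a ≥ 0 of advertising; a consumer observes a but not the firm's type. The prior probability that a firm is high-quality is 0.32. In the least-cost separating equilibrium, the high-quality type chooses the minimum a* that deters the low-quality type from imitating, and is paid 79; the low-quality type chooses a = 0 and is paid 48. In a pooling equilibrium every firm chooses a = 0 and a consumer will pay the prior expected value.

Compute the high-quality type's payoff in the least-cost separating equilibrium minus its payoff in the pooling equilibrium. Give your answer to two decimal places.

2.48

Least-cost separating signal: a* solves 48 = 79 − 11.0·a*, so a* = (79 − 48)/11.0 ≈ 2.8182.
High-quality type's separating payoff: 79 − 6.6 × a* = 79 − 6.6 × (79 − 48)/11.0 = 79 − 204.6/11.0 = 60.4.
Pooling payoff: 0.32 × 79 + 0.68 × 48 = 57.92.
Difference: 60.4 − 57.92 = 2.48.
The high-quality type prefers to separate.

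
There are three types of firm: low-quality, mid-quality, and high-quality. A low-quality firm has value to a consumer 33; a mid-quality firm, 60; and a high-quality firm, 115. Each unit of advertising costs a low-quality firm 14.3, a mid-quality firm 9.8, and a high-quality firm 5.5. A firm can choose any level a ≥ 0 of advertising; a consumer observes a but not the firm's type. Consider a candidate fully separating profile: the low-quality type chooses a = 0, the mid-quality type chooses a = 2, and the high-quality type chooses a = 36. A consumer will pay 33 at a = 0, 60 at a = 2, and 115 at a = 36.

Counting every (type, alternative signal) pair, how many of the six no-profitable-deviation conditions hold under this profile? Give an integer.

Mid-quality (own payoff 60 − 9.8×2 = 40.4): to a=0 gives 33 → no gain ✓; to a=36 gives 115 − 9.8×36 = -237.8 → no gain ✓.
Low-quality (own payoff 33): to a=2 gives 60 − 14.3×2 = 31.4 → no gain ✓; to a=36 gives 115 − 14.3×36 = -399.8 → no gain ✓.
High-quality (own payoff 115 − 5.5×36 = -83): to a=0 gives 33 → profitable ✗; to a=2 gives 60 − 5.5×2 = 49 → profitable ✗.
4 of the 6 constraints hold; not an equilibrium.

4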